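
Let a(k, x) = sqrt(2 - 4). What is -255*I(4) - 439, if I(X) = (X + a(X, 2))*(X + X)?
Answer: -8599 - 2040*I*sqrt(2) ≈ -8599.0 - 2885.0*I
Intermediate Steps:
a(k, x) = I*sqrt(2) (a(k, x) = sqrt(-2) = I*sqrt(2))
I(X) = 2*X*(X + I*sqrt(2)) (I(X) = (X + I*sqrt(2))*(X + X) = (X + I*sqrt(2))*(2*X) = 2*X*(X + I*sqrt(2)))
-255*I(4) - 439 = -510*4*(4 + I*sqrt(2)) - 439 = -255*(32 + 8*I*sqrt(2)) - 439 = (-8160 - 2040*I*sqrt(2)) - 439 = -8599 - 2040*I*sqrt(2)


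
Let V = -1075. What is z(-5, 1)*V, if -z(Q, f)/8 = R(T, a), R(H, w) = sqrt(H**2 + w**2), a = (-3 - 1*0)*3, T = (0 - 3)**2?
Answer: 77400*sqrt(2) ≈ 1.0946e+5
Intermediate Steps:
T = 9 (T = (-3)**2 = 9)
a = -9 (a = (-3 + 0)*3 = -3*3 = -9)
z(Q, f) = -72*sqrt(2) (z(Q, f) = -8*sqrt(9**2 + (-9)**2) = -8*sqrt(81 + 81) = -72*sqrt(2))
z(-5, 1)*V = -72*sqrt(2)*(-1075) = 77400*sqrt(2)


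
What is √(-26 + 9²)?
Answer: √55 ≈ 7.4162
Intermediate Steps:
√(-26 + 9²) = √(-26 + 81) = √55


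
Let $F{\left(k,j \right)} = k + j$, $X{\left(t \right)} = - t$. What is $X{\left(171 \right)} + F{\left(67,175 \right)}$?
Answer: $71$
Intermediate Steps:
$F{\left(k,j \right)} = j + k$
$X{\left(171 \right)} + F{\left(67,175 \right)} = \left(-1\right) 171 + \left(175 + 67\right) = -171 + 242 = 71$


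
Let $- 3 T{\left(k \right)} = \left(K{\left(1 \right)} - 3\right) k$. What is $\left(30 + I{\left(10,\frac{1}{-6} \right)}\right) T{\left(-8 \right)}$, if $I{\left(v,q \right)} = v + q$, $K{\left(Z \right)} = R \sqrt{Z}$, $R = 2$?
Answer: $- \frac{956}{9} \approx -106.22$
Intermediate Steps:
$K{\left(Z \right)} = 2 \sqrt{Z}$
$T{\left(k \right)} = \frac{k}{3}$ ($T{\left(k \right)} = - \frac{\left(2 \sqrt{1} - 3\right) k}{3} = - \frac{\left(2 \cdot 1 - 3\right) k}{3} = - \frac{\left(2 - 3\right) k}{3} = - \frac{\left(-1\right) k}{3} = \frac{k}{3}$)
$I{\left(v,q \right)} = q + v$
$\left(30 + I{\left(10,\frac{1}{-6} \right)}\right) T{\left(-8 \right)} = \left(30 + \left(\frac{1}{-6} + 10\right)\right) \frac{1}{3} \left(-8\right) = \left(30 + \left(- \frac{1}{6} + 10\right)\right) \left(- \frac{8}{3}\right) = \left(30 + \frac{59}{6}\right) \left(- \frac{8}{3}\right) = \frac{239}{6} \left(- \frac{8}{3}\right) = - \frac{956}{9}$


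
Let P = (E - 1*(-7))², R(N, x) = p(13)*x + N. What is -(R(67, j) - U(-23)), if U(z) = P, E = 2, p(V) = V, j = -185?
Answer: 2419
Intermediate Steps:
R(N, x) = N + 13*x (R(N, x) = 13*x + N = N + 13*x)
P = 81 (P = (2 - 1*(-7))² = (2 + 7)² = 9² = 81)
U(z) = 81
-(R(67, j) - U(-23)) = -((67 + 13*(-185)) - 1*81) = -((67 - 2405) - 81) = -(-2338 - 81) = -1*(-2419) = 2419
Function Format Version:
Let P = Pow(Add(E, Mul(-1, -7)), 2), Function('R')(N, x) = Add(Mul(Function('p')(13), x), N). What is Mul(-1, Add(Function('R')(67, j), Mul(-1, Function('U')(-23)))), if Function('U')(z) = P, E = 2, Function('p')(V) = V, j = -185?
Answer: 2419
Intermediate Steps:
Function('R')(N, x) = Add(N, Mul(13, x)) (Function('R')(N, x) = Add(Mul(13, x), N) = Add(N, Mul(13, x)))
P = 81 (P = Pow(Add(2, Mul(-1, -7)), 2) = Pow(Add(2, 7), 2) = Pow(9, 2) = 81)
Function('U')(z) = 81
Mul(-1, Add(Function('R')(67, j), Mul(-1, Function('U')(-23)))) = Mul(-1, Add(Add(67, Mul(13, -185)), Mul(-1, 81))) = Mul(-1, Add(Add(67, -2405), -81)) = Mul(-1, Add(-2338, -81)) = Mul(-1, -2419) = 2419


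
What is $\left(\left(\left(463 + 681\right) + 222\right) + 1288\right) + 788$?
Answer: $3442$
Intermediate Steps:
$\left(\left(\left(463 + 681\right) + 222\right) + 1288\right) + 788 = \left(\left(1144 + 222\right) + 1288\right) + 788 = \left(1366 + 1288\right) + 788 = 2654 + 788 = 3442$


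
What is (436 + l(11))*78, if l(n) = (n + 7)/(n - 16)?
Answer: 168636/5 ≈ 33727.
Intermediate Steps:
l(n) = (7 + n)/(-16 + n)
(436 + l(11))*78 = (436 + (7 + 11)/(-16 + 11))*78 = (436 + 18/(-5))*78 = (436 - ⅕*18)*78 = (436 - 18/5)*78 = (2162/5)*78 = 168636/5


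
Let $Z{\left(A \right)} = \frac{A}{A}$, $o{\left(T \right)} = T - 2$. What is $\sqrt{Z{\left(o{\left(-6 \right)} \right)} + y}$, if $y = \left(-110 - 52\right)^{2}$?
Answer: $\sqrt{26245} \approx 162.0$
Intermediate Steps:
$o{\left(T \right)} = -2 + T$ ($o{\left(T \right)} = T - 2 = -2 + T$)
$y = 26244$ ($y = \left(-162\right)^{2} = 26244$)
$Z{\left(A \right)} = 1$
$\sqrt{Z{\left(o{\left(-6 \right)} \right)} + y} = \sqrt{1 + 26244} = \sqrt{26245}$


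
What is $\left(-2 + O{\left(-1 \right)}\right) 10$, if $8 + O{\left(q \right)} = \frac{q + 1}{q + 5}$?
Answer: $-100$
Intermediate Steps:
$O{\left(q \right)} = -8 + \frac{1 + q}{5 + q}$ ($O{\left(q \right)} = -8 + \frac{q + 1}{q + 5} = -8 + \frac{1 + q}{5 + q}$)
$\left(-2 + O{\left(-1 \right)}\right) 10 = \left(-2 + \frac{-39 - -7}{5 - 1}\right) 10 = \left(-2 + \frac{-39 + 7}{4}\right) 10 = \left(-2 + \frac{1}{4} \left(-32\right)\right) 10 = \left(-2 - 8\right) 10 = \left(-10\right) 10 = -100$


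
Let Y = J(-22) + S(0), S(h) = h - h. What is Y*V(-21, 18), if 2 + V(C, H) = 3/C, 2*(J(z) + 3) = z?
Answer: 30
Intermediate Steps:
J(z) = -3 + z/2
S(h) = 0
V(C, H) = -2 + 3/C
Y = -14 (Y = (-3 + (½)*(-22)) + 0 = (-3 - 11) + 0 = -14 + 0 = -14)
Y*V(-21, 18) = -14*(-2 + 3/(-21)) = -14*(-2 + 3*(-1/21)) = -14*(-2 - ⅐) = -14*(-15/7) = 30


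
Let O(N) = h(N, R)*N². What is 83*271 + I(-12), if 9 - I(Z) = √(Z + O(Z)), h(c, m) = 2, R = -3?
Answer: 22502 - 2*√69 ≈ 22485.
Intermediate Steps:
O(N) = 2*N²
I(Z) = 9 - √(Z + 2*Z²)
83*271 + I(-12) = 83*271 + (9 - √(-12*(1 + 2*(-12)))) = 22493 + (9 - √(-12*(1 - 24))) = 22493 + (9 - √(-12*(-23))) = 22493 + (9 - √276) = 22493 + (9 - 2*√69) = 22502 - 2*√69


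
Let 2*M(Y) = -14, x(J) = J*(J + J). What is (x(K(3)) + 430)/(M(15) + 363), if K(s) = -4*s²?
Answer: 1511/178 ≈ 8.4888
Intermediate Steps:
x(J) = 2*J² (x(J) = J*(2*J) = 2*J²)
M(Y) = -7 (M(Y) = (½)*(-14) = -7)
(x(K(3)) + 430)/(M(15) + 363) = (2*(-4*3²)² + 430)/(-7 + 363) = (2*(-4*9)² + 430)/356 = (2*(-36)² + 430)*(1/356) = (2*1296 + 430)*(1/356) = (2592 + 430)*(1/356) = 3022*(1/356) = 1511/178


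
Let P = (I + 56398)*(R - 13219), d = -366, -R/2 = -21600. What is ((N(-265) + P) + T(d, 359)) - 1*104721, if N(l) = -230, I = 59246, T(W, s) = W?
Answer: 3467017447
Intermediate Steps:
R = 43200 (R = -2*(-21600) = 43200)
P = 3467122764 (P = (59246 + 56398)*(43200 - 13219) = 115644*29981 = 3467122764)
((N(-265) + P) + T(d, 359)) - 1*104721 = ((-230 + 3467122764) - 366) - 1*104721 = (3467122534 - 366) - 104721 = 3467122168 - 104721 = 3467017447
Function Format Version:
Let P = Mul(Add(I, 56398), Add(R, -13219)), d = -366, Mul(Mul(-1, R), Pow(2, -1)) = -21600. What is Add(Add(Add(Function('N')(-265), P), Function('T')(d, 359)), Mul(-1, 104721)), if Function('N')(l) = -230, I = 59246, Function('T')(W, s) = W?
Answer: 3467017447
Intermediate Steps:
R = 43200 (R = Mul(-2, -21600) = 43200)
P = 3467122764 (P = Mul(Add(59246, 56398), Add(43200, -13219)) = Mul(115644, 29981) = 3467122764)
Add(Add(Add(Function('N')(-265), P), Function('T')(d, 359)), Mul(-1, 104721)) = Add(Add(Add(-230, 3467122764), -366), Mul(-1, 104721)) = Add(Add(3467122534, -366), -104721) = Add(3467122168, -104721) = 3467017447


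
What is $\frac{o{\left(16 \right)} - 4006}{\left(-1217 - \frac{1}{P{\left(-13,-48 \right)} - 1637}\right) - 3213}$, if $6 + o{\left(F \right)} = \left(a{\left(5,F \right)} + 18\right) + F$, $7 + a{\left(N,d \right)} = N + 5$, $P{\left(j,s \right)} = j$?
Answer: $\frac{6558750}{7309499} \approx 0.89729$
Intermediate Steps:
$a{\left(N,d \right)} = -2 + N$ ($a{\left(N,d \right)} = -7 + \left(N + 5\right) = -7 + \left(5 + N\right) = -2 + N$)
$o{\left(F \right)} = 15 + F$ ($o{\left(F \right)} = -6 + \left(\left(\left(-2 + 5\right) + 18\right) + F\right) = -6 + \left(\left(3 + 18\right) + F\right) = -6 + \left(21 + F\right) = 15 + F$)
$\frac{o{\left(16 \right)} - 4006}{\left(-1217 - \frac{1}{P{\left(-13,-48 \right)} - 1637}\right) - 3213} = \frac{\left(15 + 16\right) - 4006}{\left(-1217 - \frac{1}{-13 - 1637}\right) - 3213} = \frac{31 - 4006}{\left(-1217 - \frac{1}{-1650}\right) - 3213} = - \frac{3975}{\left(-1217 - - \frac{1}{1650}\right) - 3213} = - \frac{3975}{\left(-1217 + \frac{1}{1650}\right) - 3213} = - \frac{3975}{- \frac{2008049}{1650} - 3213} = - \frac{3975}{- \frac{7309499}{1650}} = \left(-3975\right) \left(- \frac{1650}{7309499}\right) = \frac{6558750}{7309499}$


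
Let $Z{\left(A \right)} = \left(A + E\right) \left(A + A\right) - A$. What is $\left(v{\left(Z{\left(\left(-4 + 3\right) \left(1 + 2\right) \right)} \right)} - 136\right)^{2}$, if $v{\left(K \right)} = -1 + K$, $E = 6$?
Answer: $23104$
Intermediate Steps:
$Z{\left(A \right)} = - A + 2 A \left(6 + A\right)$ ($Z{\left(A \right)} = \left(A + 6\right) \left(A + A\right) - A = \left(6 + A\right) 2 A - A = 2 A \left(6 + A\right) - A = - A + 2 A \left(6 + A\right)$)
$\left(v{\left(Z{\left(\left(-4 + 3\right) \left(1 + 2\right) \right)} \right)} - 136\right)^{2} = \left(\left(-1 + \left(-4 + 3\right) \left(1 + 2\right) \left(11 + 2 \left(-4 + 3\right) \left(1 + 2\right)\right)\right) - 136\right)^{2} = \left(\left(-1 + \left(-1\right) 3 \left(11 + 2 \left(\left(-1\right) 3\right)\right)\right) - 136\right)^{2} = \left(\left(-1 - 3 \left(11 + 2 \left(-3\right)\right)\right) - 136\right)^{2} = \left(\left(-1 - 3 \left(11 - 6\right)\right) - 136\right)^{2} = \left(\left(-1 - 15\right) - 136\right)^{2} = \left(-16 - 136\right)^{2} = \left(-152\right)^{2} = 23104$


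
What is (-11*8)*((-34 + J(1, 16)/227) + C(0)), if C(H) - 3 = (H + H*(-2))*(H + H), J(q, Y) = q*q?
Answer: 619168/227 ≈ 2727.6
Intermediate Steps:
J(q, Y) = q²
C(H) = 3 - 2*H² (C(H) = 3 + (H + H*(-2))*(H + H) = 3 + (H - 2*H)*(2*H) = 3 + (-H)*(2*H) = 3 - 2*H²)
(-11*8)*((-34 + J(1, 16)/227) + C(0)) = (-11*8)*((-34 + 1²/227) + (3 - 2*0²)) = -88*((-34 + 1*(1/227)) + (3 - 2*0)) = -88*((-34 + 1/227) + (3 + 0)) = -88*(-7717/227 + 3) = -88*(-7036/227) = 619168/227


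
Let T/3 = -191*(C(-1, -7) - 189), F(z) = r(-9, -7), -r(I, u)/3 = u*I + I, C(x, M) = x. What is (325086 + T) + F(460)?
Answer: 433794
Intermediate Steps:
r(I, u) = -3*I - 3*I*u (r(I, u) = -3*(u*I + I) = -3*(I*u + I) = -3*(I + I*u) = -3*I - 3*I*u)
F(z) = -162 (F(z) = -3*(-9)*(1 - 7) = -3*(-9)*(-6) = -162)
T = 108870 (T = 3*(-191*(-1 - 189)) = 3*(-191*(-190)) = 3*36290 = 108870)
(325086 + T) + F(460) = (325086 + 108870) - 162 = 433956 - 162 = 433794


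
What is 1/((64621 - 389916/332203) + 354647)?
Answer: 332203/139281697488 ≈ 2.3851e-6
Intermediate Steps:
1/((64621 - 389916/332203) + 354647) = 1/(21466900147/332203 + 354647) = 1/(139281697488/332203) = 332203/139281697488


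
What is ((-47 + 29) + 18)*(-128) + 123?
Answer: 123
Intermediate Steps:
((-47 + 29) + 18)*(-128) + 123 = (-18 + 18)*(-128) + 123 = 0*(-128) + 123 = 0 + 123 = 123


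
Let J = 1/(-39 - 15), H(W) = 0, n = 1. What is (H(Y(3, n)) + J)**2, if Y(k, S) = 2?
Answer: 1/2916 ≈ 0.00034294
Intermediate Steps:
J = -1/54 (J = 1/(-54) = -1/54 ≈ -0.018519)
(H(Y(3, n)) + J)**2 = (0 - 1/54)**2 = (-1/54)**2 = 1/2916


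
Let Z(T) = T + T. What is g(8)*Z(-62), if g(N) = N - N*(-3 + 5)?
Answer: 992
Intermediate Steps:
Z(T) = 2*T
g(N) = -N (g(N) = N - N*2 = N - 2*N = -N)
g(8)*Z(-62) = (-1*8)*(2*(-62)) = -8*(-124) = 992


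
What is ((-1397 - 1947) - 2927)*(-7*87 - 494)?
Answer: 6916913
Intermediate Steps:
((-1397 - 1947) - 2927)*(-7*87 - 494) = (-3344 - 2927)*(-609 - 494) = -6271*(-1103) = 6916913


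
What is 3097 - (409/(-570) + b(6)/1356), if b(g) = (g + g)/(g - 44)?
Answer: 99762001/32205 ≈ 3097.7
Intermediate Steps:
b(g) = 2*g/(-44 + g) (b(g) = (2*g)/(-44 + g) = 2*g/(-44 + g))
3097 - (409/(-570) + b(6)/1356) = 3097 - (409/(-570) + (2*6/(-44 + 6))/1356) = 3097 - (409*(-1/570) + (2*6/(-38))*(1/1356)) = 3097 - (-409/570 + (2*6*(-1/38))*(1/1356)) = 3097 - (-409/570 - 6/19*1/1356) = 3097 - (-409/570 - 1/4294) = 3097 - 1*(-23116/32205) = 3097 + 23116/32205 = 99762001/32205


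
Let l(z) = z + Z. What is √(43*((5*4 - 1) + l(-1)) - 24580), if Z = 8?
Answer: I*√23462 ≈ 153.17*I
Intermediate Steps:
l(z) = 8 + z (l(z) = z + 8 = 8 + z)
√(43*((5*4 - 1) + l(-1)) - 24580) = √(43*((5*4 - 1) + (8 - 1)) - 24580) = √(43*((20 - 1) + 7) - 24580) = √(43*(19 + 7) - 24580) = √(43*26 - 24580) = √(1118 - 24580) = √(-23462) = I*√23462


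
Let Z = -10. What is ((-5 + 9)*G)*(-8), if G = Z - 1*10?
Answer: 640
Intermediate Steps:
G = -20 (G = -10 - 1*10 = -10 - 10 = -20)
((-5 + 9)*G)*(-8) = ((-5 + 9)*(-20))*(-8) = (4*(-20))*(-8) = -80*(-8) = 640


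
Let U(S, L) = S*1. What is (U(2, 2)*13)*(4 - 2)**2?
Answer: 104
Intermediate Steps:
U(S, L) = S
(U(2, 2)*13)*(4 - 2)**2 = (2*13)*(4 - 2)**2 = 26*2**2 = 26*4 = 104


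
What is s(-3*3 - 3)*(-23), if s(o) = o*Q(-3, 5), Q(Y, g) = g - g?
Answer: 0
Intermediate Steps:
Q(Y, g) = 0
s(o) = 0 (s(o) = o*0 = 0)
s(-3*3 - 3)*(-23) = 0*(-23) = 0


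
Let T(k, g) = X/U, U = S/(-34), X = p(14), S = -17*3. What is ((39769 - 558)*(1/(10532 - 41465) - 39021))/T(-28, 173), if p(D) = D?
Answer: -23664555943667/144354 ≈ -1.6393e+8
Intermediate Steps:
S = -51
X = 14
U = 3/2 (U = -51/(-34) = -51*(-1/34) = 3/2 ≈ 1.5000)
T(k, g) = 28/3 (T(k, g) = 14/(3/2) = 14*(⅔) = 28/3)
((39769 - 558)*(1/(10532 - 41465) - 39021))/T(-28, 173) = ((39769 - 558)*(1/(10532 - 41465) - 39021))/(28/3) = (39211*(1/(-30933) - 39021))*(3/28) = (39211*(-1/30933 - 39021))*(3/28) = (39211*(-1207036594/30933))*(3/28) = -47329111887334/30933*3/28 = -23664555943667/144354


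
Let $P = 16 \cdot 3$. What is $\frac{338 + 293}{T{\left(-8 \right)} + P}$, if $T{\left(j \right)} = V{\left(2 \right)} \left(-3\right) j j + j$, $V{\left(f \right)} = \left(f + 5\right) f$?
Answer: $- \frac{631}{2648} \approx -0.23829$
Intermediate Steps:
$V{\left(f \right)} = f \left(5 + f\right)$ ($V{\left(f \right)} = \left(5 + f\right) f = f \left(5 + f\right)$)
$T{\left(j \right)} = j - 42 j^{2}$ ($T{\left(j \right)} = 2 \left(5 + 2\right) \left(-3\right) j j + j = 2 \cdot 7 \left(-3\right) j j + j = 14 \left(-3\right) j j + j = - 42 j j + j = - 42 j^{2} + j = j - 42 j^{2}$)
$P = 48$
$\frac{338 + 293}{T{\left(-8 \right)} + P} = \frac{338 + 293}{- 8 \left(1 - -336\right) + 48} = \frac{631}{- 8 \left(1 + 336\right) + 48} = \frac{631}{\left(-8\right) 337 + 48} = \frac{631}{-2696 + 48} = \frac{631}{-2648} = 631 \left(- \frac{1}{2648}\right) = - \frac{631}{2648}$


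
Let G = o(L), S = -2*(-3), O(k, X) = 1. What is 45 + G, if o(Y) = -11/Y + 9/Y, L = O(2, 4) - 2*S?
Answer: 497/11 ≈ 45.182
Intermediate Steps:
S = 6
L = -11 (L = 1 - 2*6 = 1 - 12 = -11)
o(Y) = -2/Y
G = 2/11 (G = -2/(-11) = -2*(-1/11) = 2/11 ≈ 0.18182)
45 + G = 45 + 2/11 = 497/11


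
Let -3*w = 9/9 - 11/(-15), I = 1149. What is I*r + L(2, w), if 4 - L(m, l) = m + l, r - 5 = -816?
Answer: -41932639/45 ≈ -9.3184e+5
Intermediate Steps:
r = -811 (r = 5 - 816 = -811)
w = -26/45 (w = -(9/9 - 11/(-15))/3 = -(9*(1/9) - 11*(-1/15))/3 = -(1 + 11/15)/3 = -1/3*26/15 = -26/45 ≈ -0.57778)
L(m, l) = 4 - l - m (L(m, l) = 4 - (m + l) = 4 - (l + m) = 4 + (-l - m) = 4 - l - m)
I*r + L(2, w) = 1149*(-811) + (4 - 1*(-26/45) - 1*2) = -931839 + (4 + 26/45 - 2) = -931839 + 116/45 = -41932639/45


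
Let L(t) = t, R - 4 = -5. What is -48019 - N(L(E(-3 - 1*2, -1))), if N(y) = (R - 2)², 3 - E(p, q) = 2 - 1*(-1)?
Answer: -48028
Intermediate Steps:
E(p, q) = 0 (E(p, q) = 3 - (2 - 1*(-1)) = 3 - (2 + 1) = 3 - 1*3 = 3 - 3 = 0)
R = -1 (R = 4 - 5 = -1)
N(y) = 9 (N(y) = (-1 - 2)² = (-3)² = 9)
-48019 - N(L(E(-3 - 1*2, -1))) = -48019 - 1*9 = -48019 - 9 = -48028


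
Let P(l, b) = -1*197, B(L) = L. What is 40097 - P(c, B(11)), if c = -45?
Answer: 40294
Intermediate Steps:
P(l, b) = -197
40097 - P(c, B(11)) = 40097 - 1*(-197) = 40097 + 197 = 40294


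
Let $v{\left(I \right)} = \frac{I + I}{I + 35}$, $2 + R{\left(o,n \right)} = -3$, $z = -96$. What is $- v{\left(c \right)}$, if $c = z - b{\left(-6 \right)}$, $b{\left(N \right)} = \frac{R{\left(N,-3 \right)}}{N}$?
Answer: $- \frac{166}{53} \approx -3.1321$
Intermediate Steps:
$R{\left(o,n \right)} = -5$ ($R{\left(o,n \right)} = -2 - 3 = -5$)
$b{\left(N \right)} = - \frac{5}{N}$
$c = - \frac{581}{6}$ ($c = -96 - - \frac{5}{-6} = -96 - \left(-5\right) \left(- \frac{1}{6}\right) = -96 - \frac{5}{6} = - \frac{581}{6} \approx -96.833$)
$v{\left(I \right)} = \frac{2 I}{35 + I}$
$- v{\left(c \right)} = - \frac{2 \left(-581\right)}{6 \left(35 - \frac{581}{6}\right)} = - \frac{2 \left(-581\right)}{6 \left(- \frac{371}{6}\right)} = - \frac{2 \left(-581\right) \left(-6\right)}{6 \cdot 371} = \left(-1\right) \frac{166}{53} = - \frac{166}{53}$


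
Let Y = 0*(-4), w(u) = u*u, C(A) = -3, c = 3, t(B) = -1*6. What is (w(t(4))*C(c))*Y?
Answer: 0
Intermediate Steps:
t(B) = -6
w(u) = u**2
Y = 0
(w(t(4))*C(c))*Y = ((-6)**2*(-3))*0 = (36*(-3))*0 = -108*0 = 0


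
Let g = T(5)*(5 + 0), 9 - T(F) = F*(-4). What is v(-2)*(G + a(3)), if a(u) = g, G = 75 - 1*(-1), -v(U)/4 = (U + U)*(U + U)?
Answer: -14144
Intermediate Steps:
T(F) = 9 + 4*F (T(F) = 9 - F*(-4) = 9 - (-4)*F = 9 + 4*F)
v(U) = -16*U² (v(U) = -4*(U + U)*(U + U) = -4*2*U*2*U = -16*U²)
g = 145 (g = (9 + 4*5)*(5 + 0) = (9 + 20)*5 = 29*5 = 145)
G = 76 (G = 75 + 1 = 76)
a(u) = 145
v(-2)*(G + a(3)) = (-16*(-2)²)*(76 + 145) = -16*4*221 = -64*221 = -14144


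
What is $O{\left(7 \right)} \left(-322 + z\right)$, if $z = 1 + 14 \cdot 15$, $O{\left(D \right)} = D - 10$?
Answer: $333$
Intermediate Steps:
$O{\left(D \right)} = -10 + D$ ($O{\left(D \right)} = D - 10 = -10 + D$)
$z = 211$ ($z = 1 + 210 = 211$)
$O{\left(7 \right)} \left(-322 + z\right) = \left(-10 + 7\right) \left(-322 + 211\right) = \left(-3\right) \left(-111\right) = 333$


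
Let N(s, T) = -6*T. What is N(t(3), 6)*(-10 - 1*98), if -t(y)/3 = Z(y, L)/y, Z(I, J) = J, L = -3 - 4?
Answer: 3888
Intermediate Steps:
L = -7
t(y) = 21/y (t(y) = -(-21)/y = 21/y)
N(t(3), 6)*(-10 - 1*98) = (-6*6)*(-10 - 1*98) = -36*(-10 - 98) = -36*(-108) = 3888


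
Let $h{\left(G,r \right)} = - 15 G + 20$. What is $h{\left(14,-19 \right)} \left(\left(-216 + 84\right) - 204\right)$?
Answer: $63840$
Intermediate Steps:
$h{\left(G,r \right)} = 20 - 15 G$
$h{\left(14,-19 \right)} \left(\left(-216 + 84\right) - 204\right) = \left(20 - 210\right) \left(\left(-216 + 84\right) - 204\right) = \left(20 - 210\right) \left(-132 - 204\right) = \left(-190\right) \left(-336\right) = 63840$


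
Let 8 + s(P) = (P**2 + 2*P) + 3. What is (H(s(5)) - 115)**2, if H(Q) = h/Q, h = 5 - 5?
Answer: 13225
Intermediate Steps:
h = 0
s(P) = -5 + P**2 + 2*P (s(P) = -8 + ((P**2 + 2*P) + 3) = -8 + (3 + P**2 + 2*P) = -5 + P**2 + 2*P)
H(Q) = 0 (H(Q) = 0/Q = 0)
(H(s(5)) - 115)**2 = (0 - 115)**2 = (-115)**2 = 13225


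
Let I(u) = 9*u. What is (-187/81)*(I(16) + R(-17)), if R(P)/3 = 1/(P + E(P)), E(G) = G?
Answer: -17941/54 ≈ -332.24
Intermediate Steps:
R(P) = 3/(2*P) (R(P) = 3/(P + P) = 3/((2*P)) = 3*(1/(2*P)) = 3/(2*P))
(-187/81)*(I(16) + R(-17)) = (-187/81)*(9*16 + (3/2)/(-17)) = (-187*1/81)*(144 + (3/2)*(-1/17)) = -187*(144 - 3/34)/81 = -187/81*4893/34 = -17941/54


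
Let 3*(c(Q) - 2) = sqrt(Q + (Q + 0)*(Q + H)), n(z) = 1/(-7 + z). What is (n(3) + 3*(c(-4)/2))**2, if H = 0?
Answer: 169/16 + 11*sqrt(3)/2 ≈ 20.089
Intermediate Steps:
c(Q) = 2 + sqrt(Q + Q**2)/3 (c(Q) = 2 + sqrt(Q + (Q + 0)*(Q + 0))/3 = 2 + sqrt(Q + Q*Q)/3 = 2 + sqrt(Q + Q**2)/3)
(n(3) + 3*(c(-4)/2))**2 = (1/(-7 + 3) + 3*((2 + sqrt(-4*(1 - 4))/3)/2))**2 = (1/(-4) + 3*((2 + sqrt(-4*(-3))/3)*(1/2)))**2 = (-1/4 + 3*((2 + sqrt(12)/3)*(1/2)))**2 = (-1/4 + 3*((2 + (2*sqrt(3))/3)*(1/2)))**2 = (-1/4 + 3*((2 + 2*sqrt(3)/3)*(1/2)))**2 = (-1/4 + 3*(1 + sqrt(3)/3))**2 = (-1/4 + (3 + sqrt(3)))**2 = (11/4 + sqrt(3))**2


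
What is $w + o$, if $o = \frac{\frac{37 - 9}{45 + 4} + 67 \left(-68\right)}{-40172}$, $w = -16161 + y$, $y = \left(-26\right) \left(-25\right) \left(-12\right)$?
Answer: $- \frac{1684474289}{70301} \approx -23961.0$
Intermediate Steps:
$y = -7800$ ($y = 650 \left(-12\right) = -7800$)
$w = -23961$ ($w = -16161 - 7800 = -23961$)
$o = \frac{7972}{70301}$ ($o = \left(\frac{28}{49} - 4556\right) \left(- \frac{1}{40172}\right) = \left(28 \cdot \frac{1}{49} - 4556\right) \left(- \frac{1}{40172}\right) = \left(\frac{4}{7} - 4556\right) \left(- \frac{1}{40172}\right) = \left(- \frac{31888}{7}\right) \left(- \frac{1}{40172}\right) = \frac{7972}{70301} \approx 0.1134$)
$w + o = -23961 + \frac{7972}{70301} = - \frac{1684474289}{70301}$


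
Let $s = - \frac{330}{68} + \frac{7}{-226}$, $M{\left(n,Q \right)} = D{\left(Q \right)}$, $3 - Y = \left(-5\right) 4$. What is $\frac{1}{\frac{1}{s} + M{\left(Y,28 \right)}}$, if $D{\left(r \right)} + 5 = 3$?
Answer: $- \frac{9382}{20685} \approx -0.45357$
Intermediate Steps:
$D{\left(r \right)} = -2$ ($D{\left(r \right)} = -5 + 3 = -2$)
$Y = 23$ ($Y = 3 - \left(-5\right) 4 = 3 - -20 = 3 + 20 = 23$)
$M{\left(n,Q \right)} = -2$
$s = - \frac{9382}{1921}$ ($s = \left(-330\right) \frac{1}{68} + 7 \left(- \frac{1}{226}\right) = - \frac{165}{34} - \frac{7}{226} = - \frac{9382}{1921} \approx -4.8839$)
$\frac{1}{\frac{1}{s} + M{\left(Y,28 \right)}} = \frac{1}{\frac{1}{- \frac{9382}{1921}} - 2} = \frac{1}{- \frac{1921}{9382} - 2} = \frac{1}{- \frac{20685}{9382}} = - \frac{9382}{20685}$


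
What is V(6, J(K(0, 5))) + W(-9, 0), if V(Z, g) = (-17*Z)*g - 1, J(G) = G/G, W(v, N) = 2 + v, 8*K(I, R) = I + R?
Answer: -110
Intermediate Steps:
K(I, R) = I/8 + R/8 (K(I, R) = (I + R)/8 = I/8 + R/8)
J(G) = 1
V(Z, g) = -1 - 17*Z*g (V(Z, g) = -17*Z*g - 1 = -1 - 17*Z*g)
V(6, J(K(0, 5))) + W(-9, 0) = (-1 - 17*6*1) + (2 - 9) = (-1 - 102) - 7 = -103 - 7 = -110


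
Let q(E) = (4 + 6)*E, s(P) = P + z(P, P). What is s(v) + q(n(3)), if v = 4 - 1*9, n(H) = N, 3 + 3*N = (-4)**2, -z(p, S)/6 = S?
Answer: 205/3 ≈ 68.333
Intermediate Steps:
z(p, S) = -6*S
N = 13/3 (N = -1 + (1/3)*(-4)**2 = -1 + (1/3)*16 = -1 + 16/3 = 13/3 ≈ 4.3333)
n(H) = 13/3
v = -5 (v = 4 - 9 = -5)
s(P) = -5*P (s(P) = P - 6*P = -5*P)
q(E) = 10*E
s(v) + q(n(3)) = -5*(-5) + 10*(13/3) = 25 + 130/3 = 205/3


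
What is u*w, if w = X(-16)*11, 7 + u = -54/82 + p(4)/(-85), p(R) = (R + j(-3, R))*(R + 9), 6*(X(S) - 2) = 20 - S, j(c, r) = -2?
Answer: -2442528/3485 ≈ -700.87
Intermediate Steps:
X(S) = 16/3 - S/6 (X(S) = 2 + (20 - S)/6 = 2 + (10/3 - S/6) = 16/3 - S/6)
p(R) = (-2 + R)*(9 + R) (p(R) = (R - 2)*(R + 9) = (-2 + R)*(9 + R))
u = -27756/3485 (u = -7 + (-54/82 + (-18 + 4² + 7*4)/(-85)) = -7 + (-54*1/82 + (-18 + 16 + 28)*(-1/85)) = -7 + (-27/41 + 26*(-1/85)) = -7 + (-27/41 - 26/85) = -7 - 3361/3485 = -27756/3485 ≈ -7.9644)
w = 88 (w = (16/3 - ⅙*(-16))*11 = (16/3 + 8/3)*11 = 8*11 = 88)
u*w = -27756/3485*88 = -2442528/3485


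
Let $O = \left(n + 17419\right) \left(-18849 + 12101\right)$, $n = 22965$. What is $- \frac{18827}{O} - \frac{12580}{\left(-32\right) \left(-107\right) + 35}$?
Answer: $- \frac{3428126175967}{942616351488} \approx -3.6368$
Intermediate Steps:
$O = -272511232$ ($O = \left(22965 + 17419\right) \left(-18849 + 12101\right) = 40384 \left(-6748\right) = -272511232$)
$- \frac{18827}{O} - \frac{12580}{\left(-32\right) \left(-107\right) + 35} = - \frac{18827}{-272511232} - \frac{12580}{\left(-32\right) \left(-107\right) + 35} = \left(-18827\right) \left(- \frac{1}{272511232}\right) - \frac{12580}{3424 + 35} = \frac{18827}{272511232} - \frac{12580}{3459} = - \frac{3428126175967}{942616351488}$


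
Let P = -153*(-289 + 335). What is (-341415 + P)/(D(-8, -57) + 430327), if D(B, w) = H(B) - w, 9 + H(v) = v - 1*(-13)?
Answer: -38717/47820 ≈ -0.80964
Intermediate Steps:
H(v) = 4 + v (H(v) = -9 + (v - 1*(-13)) = -9 + (v + 13) = -9 + (13 + v) = 4 + v)
D(B, w) = 4 + B - w (D(B, w) = (4 + B) - w = 4 + B - w)
P = -7038 (P = -153*46 = -7038)
(-341415 + P)/(D(-8, -57) + 430327) = (-341415 - 7038)/((4 - 8 - 1*(-57)) + 430327) = -348453/((4 - 8 + 57) + 430327) = -348453/(53 + 430327) = -348453/430380 = -348453*1/430380 = -38717/47820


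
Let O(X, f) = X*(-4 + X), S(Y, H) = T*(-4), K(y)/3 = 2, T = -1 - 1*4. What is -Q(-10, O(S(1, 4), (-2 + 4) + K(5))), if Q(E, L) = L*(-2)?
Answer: 640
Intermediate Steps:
T = -5 (T = -1 - 4 = -5)
K(y) = 6 (K(y) = 3*2 = 6)
S(Y, H) = 20 (S(Y, H) = -5*(-4) = 20)
Q(E, L) = -2*L
-Q(-10, O(S(1, 4), (-2 + 4) + K(5))) = -(-2)*20*(-4 + 20) = -(-2)*20*16 = -(-2)*320 = -1*(-640) = 640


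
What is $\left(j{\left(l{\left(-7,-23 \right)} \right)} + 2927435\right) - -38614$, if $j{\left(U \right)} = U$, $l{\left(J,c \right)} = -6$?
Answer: $2966043$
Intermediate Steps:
$\left(j{\left(l{\left(-7,-23 \right)} \right)} + 2927435\right) - -38614 = \left(-6 + 2927435\right) - -38614 = 2927429 + \left(-1460871 + 1499485\right) = 2927429 + 38614 = 2966043$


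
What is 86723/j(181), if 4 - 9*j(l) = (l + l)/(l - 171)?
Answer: -557505/23 ≈ -24239.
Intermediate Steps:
j(l) = 4/9 - 2*l/(9*(-171 + l)) (j(l) = 4/9 - (l + l)/(9*(l - 171)) = 4/9 - 2*l/(9*(-171 + l)))
86723/j(181) = 86723/((2*(-342 + 181)/(9*(-171 + 181)))) = 86723/(((2/9)*(-161)/10)) = 86723/(((2/9)*(⅒)*(-161))) = 86723/(-161/45) = 86723*(-45/161) = -557505/23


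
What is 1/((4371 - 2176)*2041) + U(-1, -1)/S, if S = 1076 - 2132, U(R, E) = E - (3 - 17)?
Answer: -58238879/4730874720 ≈ -0.012310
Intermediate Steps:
U(R, E) = 14 + E (U(R, E) = E - 1*(-14) = E + 14 = 14 + E)
S = -1056
1/((4371 - 2176)*2041) + U(-1, -1)/S = 1/((4371 - 2176)*2041) + (14 - 1)/(-1056) = (1/2041)/2195 + 13*(-1/1056) = (1/2195)*(1/2041) - 13/1056 = 1/4479995 - 13/1056 = -58238879/4730874720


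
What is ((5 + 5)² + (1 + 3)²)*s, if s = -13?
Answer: -1508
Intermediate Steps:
((5 + 5)² + (1 + 3)²)*s = ((5 + 5)² + (1 + 3)²)*(-13) = (10² + 4²)*(-13) = (100 + 16)*(-13) = 116*(-13) = -1508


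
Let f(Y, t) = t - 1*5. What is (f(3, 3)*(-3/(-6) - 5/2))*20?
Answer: 80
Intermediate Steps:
f(Y, t) = -5 + t (f(Y, t) = t - 5 = -5 + t)
(f(3, 3)*(-3/(-6) - 5/2))*20 = ((-5 + 3)*(-3/(-6) - 5/2))*20 = -2*(-3*(-⅙) - 5*½)*20 = -2*(½ - 5/2)*20 = -2*(-2)*20 = 4*20 = 80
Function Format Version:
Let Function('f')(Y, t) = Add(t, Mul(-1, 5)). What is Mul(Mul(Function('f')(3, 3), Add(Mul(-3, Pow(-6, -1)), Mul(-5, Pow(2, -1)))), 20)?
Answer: 80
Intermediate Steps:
Function('f')(Y, t) = Add(-5, t) (Function('f')(Y, t) = Add(t, -5) = Add(-5, t))
Mul(Mul(Function('f')(3, 3), Add(Mul(-3, Pow(-6, -1)), Mul(-5, Pow(2, -1)))), 20) = Mul(Mul(Add(-5, 3), Add(Mul(-3, Pow(-6, -1)), Mul(-5, Pow(2, -1)))), 20) = Mul(Mul(-2, Add(Mul(-3, Rational(-1, 6)), Mul(-5, Rational(1, 2)))), 20) = Mul(Mul(-2, Add(Rational(1, 2), Rational(-5, 2))), 20) = Mul(Mul(-2, -2), 20) = Mul(4, 20) = 80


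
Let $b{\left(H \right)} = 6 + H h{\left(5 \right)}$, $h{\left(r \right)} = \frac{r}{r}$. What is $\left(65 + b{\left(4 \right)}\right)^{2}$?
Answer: $5625$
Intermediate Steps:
$h{\left(r \right)} = 1$
$b{\left(H \right)} = 6 + H$ ($b{\left(H \right)} = 6 + H 1 = 6 + H$)
$\left(65 + b{\left(4 \right)}\right)^{2} = \left(65 + \left(6 + 4\right)\right)^{2} = \left(65 + 10\right)^{2} = 75^{2} = 5625$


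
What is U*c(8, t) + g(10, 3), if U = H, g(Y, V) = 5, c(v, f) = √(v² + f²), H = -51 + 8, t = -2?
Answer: 5 - 86*√17 ≈ -349.59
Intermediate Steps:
H = -43
c(v, f) = √(f² + v²)
U = -43
U*c(8, t) + g(10, 3) = -43*√((-2)² + 8²) + 5 = -43*√(4 + 64) + 5 = -86*√17 + 5 = 5 - 86*√17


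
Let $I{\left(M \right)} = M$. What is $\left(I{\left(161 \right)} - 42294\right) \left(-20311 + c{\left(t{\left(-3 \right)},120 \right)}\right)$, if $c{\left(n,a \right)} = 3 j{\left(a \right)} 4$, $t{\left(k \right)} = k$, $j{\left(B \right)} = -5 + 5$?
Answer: $855763363$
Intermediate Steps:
$j{\left(B \right)} = 0$
$c{\left(n,a \right)} = 0$ ($c{\left(n,a \right)} = 3 \cdot 0 \cdot 4 = 0 \cdot 4 = 0$)
$\left(I{\left(161 \right)} - 42294\right) \left(-20311 + c{\left(t{\left(-3 \right)},120 \right)}\right) = \left(161 - 42294\right) \left(-20311 + 0\right) = \left(-42133\right) \left(-20311\right) = 855763363$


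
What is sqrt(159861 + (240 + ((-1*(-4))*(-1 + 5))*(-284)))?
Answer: sqrt(155557) ≈ 394.41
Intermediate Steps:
sqrt(159861 + (240 + ((-1*(-4))*(-1 + 5))*(-284))) = sqrt(159861 + (240 + (4*4)*(-284))) = sqrt(159861 + (240 + 16*(-284))) = sqrt(159861 + (240 - 4544)) = sqrt(159861 - 4304) = sqrt(155557)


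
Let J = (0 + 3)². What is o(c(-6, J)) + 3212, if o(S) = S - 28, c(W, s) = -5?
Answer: 3179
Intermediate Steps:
J = 9 (J = 3² = 9)
o(S) = -28 + S
o(c(-6, J)) + 3212 = (-28 - 5) + 3212 = -33 + 3212 = 3179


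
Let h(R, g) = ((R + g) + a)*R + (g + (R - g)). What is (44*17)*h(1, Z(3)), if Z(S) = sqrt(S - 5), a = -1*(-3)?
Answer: 3740 + 748*I*sqrt(2) ≈ 3740.0 + 1057.8*I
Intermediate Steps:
a = 3
Z(S) = sqrt(-5 + S)
h(R, g) = R + R*(3 + R + g) (h(R, g) = ((R + g) + 3)*R + (g + (R - g)) = (3 + R + g)*R + R = R*(3 + R + g) + R = R + R*(3 + R + g))
(44*17)*h(1, Z(3)) = (44*17)*(1*(4 + 1 + sqrt(-5 + 3))) = 748*(1*(4 + 1 + sqrt(-2))) = 748*(1*(4 + 1 + I*sqrt(2))) = 748*(1*(5 + I*sqrt(2))) = 748*(5 + I*sqrt(2)) = 3740 + 748*I*sqrt(2)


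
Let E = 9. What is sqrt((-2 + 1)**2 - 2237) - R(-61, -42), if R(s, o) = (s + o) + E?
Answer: 94 + 2*I*sqrt(559) ≈ 94.0 + 47.286*I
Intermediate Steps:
R(s, o) = 9 + o + s (R(s, o) = (s + o) + 9 = (o + s) + 9 = 9 + o + s)
sqrt((-2 + 1)**2 - 2237) - R(-61, -42) = sqrt((-2 + 1)**2 - 2237) - (9 - 42 - 61) = sqrt((-1)**2 - 2237) - 1*(-94) = sqrt(1 - 2237) + 94 = sqrt(-2236) + 94 = 2*I*sqrt(559) + 94 = 94 + 2*I*sqrt(559)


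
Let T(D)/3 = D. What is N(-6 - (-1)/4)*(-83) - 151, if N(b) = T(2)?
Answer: -649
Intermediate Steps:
T(D) = 3*D
N(b) = 6 (N(b) = 3*2 = 6)
N(-6 - (-1)/4)*(-83) - 151 = 6*(-83) - 151 = -498 - 151 = -649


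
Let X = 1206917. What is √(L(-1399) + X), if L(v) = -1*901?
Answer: 16*√4711 ≈ 1098.2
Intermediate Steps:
L(v) = -901
√(L(-1399) + X) = √(-901 + 1206917) = √1206016 = 16*√4711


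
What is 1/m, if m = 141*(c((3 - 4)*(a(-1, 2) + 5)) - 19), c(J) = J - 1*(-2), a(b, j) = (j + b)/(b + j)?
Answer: -1/3243 ≈ -0.00030836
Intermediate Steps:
a(b, j) = 1 (a(b, j) = (b + j)/(b + j) = 1)
c(J) = 2 + J (c(J) = J + 2 = 2 + J)
m = -3243 (m = 141*((2 + (3 - 4)*(1 + 5)) - 19) = 141*((2 - 1*6) - 19) = 141*((2 - 6) - 19) = 141*(-4 - 19) = 141*(-23) = -3243)
1/m = 1/(-3243) = -1/3243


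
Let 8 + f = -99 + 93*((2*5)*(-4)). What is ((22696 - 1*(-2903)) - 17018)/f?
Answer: -8581/3827 ≈ -2.2422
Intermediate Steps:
f = -3827 (f = -8 + (-99 + 93*((2*5)*(-4))) = -8 + (-99 + 93*(10*(-4))) = -8 + (-99 + 93*(-40)) = -8 + (-99 - 3720) = -8 - 3819 = -3827)
((22696 - 1*(-2903)) - 17018)/f = ((22696 - 1*(-2903)) - 17018)/(-3827) = ((22696 + 2903) - 17018)*(-1/3827) = (25599 - 17018)*(-1/3827) = 8581*(-1/3827) = -8581/3827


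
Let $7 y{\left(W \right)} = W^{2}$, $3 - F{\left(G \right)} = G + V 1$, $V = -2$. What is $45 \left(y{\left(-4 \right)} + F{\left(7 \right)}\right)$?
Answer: $\frac{90}{7} \approx 12.857$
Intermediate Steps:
$F{\left(G \right)} = 5 - G$ ($F{\left(G \right)} = 3 - \left(G - 2\right) = 3 - \left(-2 + G\right) = 5 - G$)
$y{\left(W \right)} = \frac{W^{2}}{7}$
$45 \left(y{\left(-4 \right)} + F{\left(7 \right)}\right) = 45 \left(\frac{\left(-4\right)^{2}}{7} + \left(5 - 7\right)\right) = 45 \left(\frac{1}{7} \cdot 16 + \left(5 - 7\right)\right) = 45 \left(\frac{16}{7} - 2\right) = 45 \cdot \frac{2}{7} = \frac{90}{7}$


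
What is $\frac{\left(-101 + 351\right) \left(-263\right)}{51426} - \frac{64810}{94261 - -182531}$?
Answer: $- \frac{1794332755}{1186192116} \approx -1.5127$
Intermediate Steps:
$\frac{\left(-101 + 351\right) \left(-263\right)}{51426} - \frac{64810}{94261 - -182531} = 250 \left(-263\right) \frac{1}{51426} - \frac{64810}{94261 + 182531} = \left(-65750\right) \frac{1}{51426} - \frac{64810}{276792} = - \frac{32875}{25713} - \frac{32405}{138396} = - \frac{1794332755}{1186192116}$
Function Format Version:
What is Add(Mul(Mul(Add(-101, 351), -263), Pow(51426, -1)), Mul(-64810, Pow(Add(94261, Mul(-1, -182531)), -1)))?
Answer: Rational(-1794332755, 1186192116) ≈ -1.5127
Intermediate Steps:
Add(Mul(Mul(Add(-101, 351), -263), Pow(51426, -1)), Mul(-64810, Pow(Add(94261, Mul(-1, -182531)), -1))) = Add(Mul(Mul(250, -263), Rational(1, 51426)), Mul(-64810, Pow(Add(94261, 182531), -1))) = Add(Mul(-65750, Rational(1, 51426)), Mul(-64810, Pow(276792, -1))) = Add(Rational(-32875, 25713), Mul(-64810, Rational(1, 276792))) = Add(Rational(-32875, 25713), Rational(-32405, 138396)) = Rational(-1794332755, 1186192116)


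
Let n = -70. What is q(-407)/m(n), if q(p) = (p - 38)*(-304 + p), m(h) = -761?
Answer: -316395/761 ≈ -415.76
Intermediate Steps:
q(p) = (-304 + p)*(-38 + p) (q(p) = (-38 + p)*(-304 + p) = (-304 + p)*(-38 + p))
q(-407)/m(n) = (11552 + (-407)² - 342*(-407))/(-761) = (11552 + 165649 + 139194)*(-1/761) = 316395*(-1/761) = -316395/761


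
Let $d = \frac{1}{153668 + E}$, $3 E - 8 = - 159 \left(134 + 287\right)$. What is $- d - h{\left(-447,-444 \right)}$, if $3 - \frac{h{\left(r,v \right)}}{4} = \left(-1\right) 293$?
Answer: $- \frac{466582435}{394073} \approx -1184.0$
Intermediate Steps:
$h{\left(r,v \right)} = 1184$ ($h{\left(r,v \right)} = 12 - 4 \left(\left(-1\right) 293\right) = 12 - -1172 = 12 + 1172 = 1184$)
$E = - \frac{66931}{3}$ ($E = \frac{8}{3} + \frac{\left(-159\right) \left(134 + 287\right)}{3} = \frac{8}{3} + \frac{\left(-159\right) 421}{3} = \frac{8}{3} + \frac{1}{3} \left(-66939\right) = \frac{8}{3} - 22313 = - \frac{66931}{3} \approx -22310.0$)
$d = \frac{3}{394073}$ ($d = \frac{1}{153668 - \frac{66931}{3}} = \frac{1}{\frac{394073}{3}} = \frac{3}{394073} \approx 7.6128 \cdot 10^{-6}$)
$- d - h{\left(-447,-444 \right)} = \left(-1\right) \frac{3}{394073} - 1184 = - \frac{3}{394073} - 1184 = - \frac{466582435}{394073}$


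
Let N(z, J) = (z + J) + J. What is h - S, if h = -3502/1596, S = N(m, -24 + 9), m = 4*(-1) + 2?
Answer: 23785/798 ≈ 29.806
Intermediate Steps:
m = -2 (m = -4 + 2 = -2)
N(z, J) = z + 2*J (N(z, J) = (J + z) + J = z + 2*J)
S = -32 (S = -2 + 2*(-24 + 9) = -2 + 2*(-15) = -2 - 30 = -32)
h = -1751/798 (h = -3502*1/1596 = -1751/798 ≈ -2.1942)
h - S = -1751/798 - 1*(-32) = -1751/798 + 32 = 23785/798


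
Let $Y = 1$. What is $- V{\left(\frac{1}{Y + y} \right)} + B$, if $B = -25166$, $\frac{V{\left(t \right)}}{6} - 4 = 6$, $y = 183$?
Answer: $-25226$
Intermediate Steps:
$V{\left(t \right)} = 60$ ($V{\left(t \right)} = 24 + 6 \cdot 6 = 24 + 36 = 60$)
$- V{\left(\frac{1}{Y + y} \right)} + B = \left(-1\right) 60 - 25166 = -60 - 25166 = -25226$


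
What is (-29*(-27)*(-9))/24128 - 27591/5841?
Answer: -8125025/1619904 ≈ -5.0157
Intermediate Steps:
(-29*(-27)*(-9))/24128 - 27591/5841 = (783*(-9))*(1/24128) - 27591*1/5841 = -7047*1/24128 - 9197/1947 = -243/832 - 9197/1947 = -8125025/1619904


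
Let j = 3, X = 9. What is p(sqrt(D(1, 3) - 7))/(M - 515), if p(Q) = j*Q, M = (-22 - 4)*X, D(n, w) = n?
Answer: -3*I*sqrt(6)/749 ≈ -0.009811*I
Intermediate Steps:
M = -234 (M = (-22 - 4)*9 = -26*9 = -234)
p(Q) = 3*Q
p(sqrt(D(1, 3) - 7))/(M - 515) = (3*sqrt(1 - 7))/(-234 - 515) = (3*sqrt(-6))/(-749) = (3*(I*sqrt(6)))*(-1/749) = (3*I*sqrt(6))*(-1/749) = -3*I*sqrt(6)/749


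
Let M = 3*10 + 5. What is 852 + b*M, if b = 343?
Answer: 12857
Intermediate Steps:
M = 35 (M = 30 + 5 = 35)
852 + b*M = 852 + 343*35 = 852 + 12005 = 12857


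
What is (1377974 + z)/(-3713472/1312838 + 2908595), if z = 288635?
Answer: 1093993813171/1909255164569 ≈ 0.57300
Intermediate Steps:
(1377974 + z)/(-3713472/1312838 + 2908595) = (1377974 + 288635)/(-3713472/1312838 + 2908595) = 1666609/(-3713472*1/1312838 + 2908595) = 1666609/(-1856736/656419 + 2908595) = 1666609/(1909255164569/656419) = 1666609*(656419/1909255164569) = 1093993813171/1909255164569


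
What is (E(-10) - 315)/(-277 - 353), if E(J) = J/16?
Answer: 505/1008 ≈ 0.50099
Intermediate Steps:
E(J) = J/16 (E(J) = J*(1/16) = J/16)
(E(-10) - 315)/(-277 - 353) = ((1/16)*(-10) - 315)/(-277 - 353) = (-5/8 - 315)/(-630) = -2525/8*(-1/630) = 505/1008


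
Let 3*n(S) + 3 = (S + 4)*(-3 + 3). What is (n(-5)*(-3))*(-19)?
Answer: -57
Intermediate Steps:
n(S) = -1 (n(S) = -1 + ((S + 4)*(-3 + 3))/3 = -1 + ((4 + S)*0)/3 = -1 + (⅓)*0 = -1 + 0 = -1)
(n(-5)*(-3))*(-19) = -1*(-3)*(-19) = 3*(-19) = -57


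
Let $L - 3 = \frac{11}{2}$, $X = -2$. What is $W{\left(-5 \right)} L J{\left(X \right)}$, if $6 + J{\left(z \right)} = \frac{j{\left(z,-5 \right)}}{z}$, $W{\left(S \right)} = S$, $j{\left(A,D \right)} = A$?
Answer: $\frac{425}{2} \approx 212.5$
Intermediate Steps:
$L = \frac{17}{2}$ ($L = 3 + \frac{11}{2} = \frac{17}{2} \approx 8.5$)
$J{\left(z \right)} = -5$ ($J{\left(z \right)} = -6 + \frac{z}{z} = -6 + 1 = -5$)
$W{\left(-5 \right)} L J{\left(X \right)} = \left(-5\right) \frac{17}{2} \left(-5\right) = \left(- \frac{85}{2}\right) \left(-5\right) = \frac{425}{2}$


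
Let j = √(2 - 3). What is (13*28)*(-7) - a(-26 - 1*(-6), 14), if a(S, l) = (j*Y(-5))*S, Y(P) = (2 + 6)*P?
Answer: -2548 - 800*I ≈ -2548.0 - 800.0*I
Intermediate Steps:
Y(P) = 8*P
j = I (j = √(-1) = I ≈ 1.0*I)
a(S, l) = -40*I*S (a(S, l) = (I*(8*(-5)))*S = (I*(-40))*S = (-40*I)*S = -40*I*S)
(13*28)*(-7) - a(-26 - 1*(-6), 14) = (13*28)*(-7) - (-40)*I*(-26 - 1*(-6)) = 364*(-7) - (-40)*I*(-26 + 6) = -2548 - (-40)*I*(-20) = -2548 - 800*I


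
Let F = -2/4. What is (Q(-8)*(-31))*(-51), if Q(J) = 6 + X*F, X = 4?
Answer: 6324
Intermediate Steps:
F = -½ (F = -2*¼ = -½ ≈ -0.50000)
Q(J) = 4 (Q(J) = 6 + 4*(-½) = 6 - 2 = 4)
(Q(-8)*(-31))*(-51) = (4*(-31))*(-51) = -124*(-51) = 6324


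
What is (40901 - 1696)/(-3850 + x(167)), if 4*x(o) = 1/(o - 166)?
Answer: -156820/15399 ≈ -10.184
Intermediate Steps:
x(o) = 1/(4*(-166 + o)) (x(o) = 1/(4*(o - 166)) = 1/(4*(-166 + o)))
(40901 - 1696)/(-3850 + x(167)) = (40901 - 1696)/(-3850 + 1/(4*(-166 + 167))) = 39205/(-3850 + (1/4)/1) = 39205/(-3850 + (1/4)*1) = 39205/(-3850 + 1/4) = 39205/(-15399/4) = 39205*(-4/15399) = -156820/15399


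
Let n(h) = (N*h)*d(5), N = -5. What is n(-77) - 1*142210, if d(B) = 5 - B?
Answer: -142210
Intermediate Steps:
n(h) = 0 (n(h) = (-5*h)*(5 - 1*5) = (-5*h)*(5 - 5) = -5*h*0 = 0)
n(-77) - 1*142210 = 0 - 1*142210 = 0 - 142210 = -142210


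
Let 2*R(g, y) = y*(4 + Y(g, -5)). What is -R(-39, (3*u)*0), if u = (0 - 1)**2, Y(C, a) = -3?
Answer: 0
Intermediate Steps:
u = 1 (u = (-1)**2 = 1)
R(g, y) = y/2 (R(g, y) = (y*(4 - 3))/2 = (y*1)/2 = y/2)
-R(-39, (3*u)*0) = -(3*1)*0/2 = -3*0/2 = -0/2 = -1*0 = 0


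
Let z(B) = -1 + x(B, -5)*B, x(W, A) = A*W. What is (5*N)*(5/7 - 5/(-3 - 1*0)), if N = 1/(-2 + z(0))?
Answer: -250/63 ≈ -3.9683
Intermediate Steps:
z(B) = -1 - 5*B² (z(B) = -1 + (-5*B)*B = -1 - 5*B²)
N = -⅓ (N = 1/(-2 + (-1 - 5*0²)) = 1/(-2 + (-1 - 5*0)) = 1/(-2 + (-1 + 0)) = 1/(-2 - 1) = 1/(-3) = -⅓ ≈ -0.33333)
(5*N)*(5/7 - 5/(-3 - 1*0)) = (5*(-⅓))*(5/7 - 5/(-3 - 1*0)) = -5*(5*(⅐) - 5/(-3 + 0))/3 = -5*(5/7 - 5/(-3))/3 = -5*(5/7 - 5*(-⅓))/3 = -5*(5/7 + 5/3)/3 = -5/3*50/21 = -250/63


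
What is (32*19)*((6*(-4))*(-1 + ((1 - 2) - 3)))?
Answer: 72960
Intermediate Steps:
(32*19)*((6*(-4))*(-1 + ((1 - 2) - 3))) = 608*(-24*(-1 + (-1 - 3))) = 608*(-24*(-1 - 4)) = 608*(-24*(-5)) = 608*120 = 72960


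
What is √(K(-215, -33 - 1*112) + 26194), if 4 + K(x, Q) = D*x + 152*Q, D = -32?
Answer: √11030 ≈ 105.02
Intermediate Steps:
K(x, Q) = -4 - 32*x + 152*Q (K(x, Q) = -4 + (-32*x + 152*Q) = -4 - 32*x + 152*Q)
√(K(-215, -33 - 1*112) + 26194) = √((-4 - 32*(-215) + 152*(-33 - 1*112)) + 26194) = √((-4 + 6880 + 152*(-33 - 112)) + 26194) = √((-4 + 6880 + 152*(-145)) + 26194) = √((-4 + 6880 - 22040) + 26194) = √(-15164 + 26194) = √11030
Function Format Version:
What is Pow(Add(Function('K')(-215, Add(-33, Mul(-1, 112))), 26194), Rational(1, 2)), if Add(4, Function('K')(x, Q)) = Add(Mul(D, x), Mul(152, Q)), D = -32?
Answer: Pow(11030, Rational(1, 2)) ≈ 105.02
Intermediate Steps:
Function('K')(x, Q) = Add(-4, Mul(-32, x), Mul(152, Q)) (Function('K')(x, Q) = Add(-4, Add(Mul(-32, x), Mul(152, Q))) = Add(-4, Mul(-32, x), Mul(152, Q)))
Pow(Add(Function('K')(-215, Add(-33, Mul(-1, 112))), 26194), Rational(1, 2)) = Pow(Add(Add(-4, Mul(-32, -215), Mul(152, Add(-33, Mul(-1, 112)))), 26194), Rational(1, 2)) = Pow(Add(Add(-4, 6880, Mul(152, Add(-33, -112))), 26194), Rational(1, 2)) = Pow(Add(Add(-4, 6880, Mul(152, -145)), 26194), Rational(1, 2)) = Pow(Add(Add(-4, 6880, -22040), 26194), Rational(1, 2)) = Pow(Add(-15164, 26194), Rational(1, 2)) = Pow(11030, Rational(1, 2))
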